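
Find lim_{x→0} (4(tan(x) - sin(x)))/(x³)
Both numerator and denominator → 0 as x → 0; this is a 0/0 indeterminate form.
Expand each to leading order near x = 0: numerator ~ 2·x^3, denominator ~ x^3.
The limit of the ratio is 2.

Final answer: 2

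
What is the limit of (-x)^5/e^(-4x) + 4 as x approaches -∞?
The quotient is an ∞/∞ indeterminate form as x → -∞.
Compare growth rates of the dominant terms (exponentials ≫ polynomials ≫ logarithms), or apply L'Hôpital's rule; the quotient → 0.
Adding the constant: 0 + 4 = 4. Limit = 4.

Final answer: 4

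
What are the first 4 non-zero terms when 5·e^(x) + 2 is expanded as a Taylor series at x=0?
5·x^3/6 + 5·x^2/2 + 5·x + 7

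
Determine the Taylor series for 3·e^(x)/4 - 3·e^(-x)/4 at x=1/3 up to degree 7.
(-3 + 3·e^(2/3))·e^(-1/3)/4 + (3 + 3·e^(2/3))·e^(-1/3)·(x - 1/3)/4 + (-3 + 3·e^(2/3))·e^(-1/3)·(x - 1/3)^2/8 + (1 + e^(2/3))·e^(-1/3)·(x - 1/3)^3/8 + (-1 + e^(2/3))·e^(-1/3)·(x - 1/3)^4/32 + (1 + e^(2/3))·e^(-1/3)·(x - 1/3)^5/160 + (-1 + e^(2/3))·e^(-1/3)·(x - 1/3)^6/960 + (1 + e^(2/3))·e^(-1/3)·(x - 1/3)^7/6720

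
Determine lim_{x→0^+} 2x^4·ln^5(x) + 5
The product is a 0·∞ indeterminate form at x → 0⁺.
Rewrite the product as 2·ln^5(x) / x^(-4) and apply L'Hôpital, or use the standard hierarchy x^(-4) ≫ |ln x|^5 as x → 0⁺.
The indeterminate product → 0, so the limit = 5.

Final answer: 5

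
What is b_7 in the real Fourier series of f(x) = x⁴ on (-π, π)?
b_7 = (1/π) ∫_{-π}^{π} f(x)·sin(7x) dx.
Evaluate the integral (use parity and integration by parts as needed): b_7 = 0.

Final answer: 0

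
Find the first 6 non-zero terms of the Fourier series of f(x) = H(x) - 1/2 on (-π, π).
2·sin(x)/π + 2·sin(3·x)/(3·π) + 2·sin(5·x)/(5·π) + 2·sin(7·x)/(7·π) + 2·sin(9·x)/(9·π) + 2·sin(11·x)/(11·π)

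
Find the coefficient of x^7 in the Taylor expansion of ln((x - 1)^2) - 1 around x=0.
Expand to order 7: ln((x - 1)^2) - 1 = -2·x^7/7 - x^6/3 - 2·x^5/5 - x^4/2 - 2·x^3/3 - x^2 - 2·x - 1 + O(x^8).
The coefficient of x^7 is -2/7.

Final answer: -2/7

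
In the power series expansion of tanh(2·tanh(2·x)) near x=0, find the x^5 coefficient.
Expand to order 5: tanh(2·tanh(2·x)) = 1152·x^5/5 - 80·x^3/3 + 4·x + O(x^6).
The coefficient of x^5 is 1152/5.

Final answer: 1152/5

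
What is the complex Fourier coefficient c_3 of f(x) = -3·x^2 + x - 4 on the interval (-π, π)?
Compute the real Fourier coefficients first: a_3 = 4/3, b_3 = 2/3.
Then c_3 = (a_3 − i·b_3)/2 = 2/3 - i/3.

Final answer: 2/3 - i/3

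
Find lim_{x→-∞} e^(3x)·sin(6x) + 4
Evaluate the dominant behaviour as x → -∞; each term tends to a finite value or vanishes.
Limit = 4.

Final answer: 4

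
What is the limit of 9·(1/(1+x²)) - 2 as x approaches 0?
Direct substitution at x = 0 gives 7.

Final answer: 7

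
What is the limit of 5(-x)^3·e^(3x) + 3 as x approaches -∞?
The product is a 0·∞ indeterminate form at x → -∞.
Rewrite the product as 5(-x)^3 / e^(-3x) (an ∞/∞ form) and apply L'Hôpital, or use the standard hierarchy e^(3|x|) ≫ |(-x)^3| as x → -∞.
The indeterminate product → 0, so the limit = 3.

Final answer: 3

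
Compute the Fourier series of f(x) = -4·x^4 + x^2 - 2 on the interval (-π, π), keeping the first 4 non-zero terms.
(-196 + 32·π^2)·cos(x) + (13 - 8·π^2)·cos(2·x) + (-76/27 + 32·π^2/9)·cos(3·x) - 4·π^4/5 - 2 + π^2/3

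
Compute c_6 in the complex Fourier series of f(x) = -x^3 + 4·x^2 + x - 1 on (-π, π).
Compute the real Fourier coefficients first: a_6 = 4/9, b_6 = -7/18 + π^2/3.
Then c_6 = (a_6 − i·b_6)/2 = 2/9 - i·π^2/6 + 7·i/36.

Final answer: 2/9 - i·π^2/6 + 7·i/36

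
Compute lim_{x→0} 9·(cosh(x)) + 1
Direct substitution at x = 0 gives 10.

Final answer: 10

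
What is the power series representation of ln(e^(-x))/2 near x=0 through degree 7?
-x/2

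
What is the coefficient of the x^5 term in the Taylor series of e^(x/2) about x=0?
Expand to order 5: e^(x/2) = x^5/3840 + x^4/384 + x^3/48 + x^2/8 + x/2 + 1 + O(x^6).
The coefficient of x^5 is 1/3840.

Final answer: 1/3840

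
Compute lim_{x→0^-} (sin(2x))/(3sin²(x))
Both numerator and denominator → 0 as x → 0^-; this is a 0/0 indeterminate form.
Expand each to leading order near x = 0: numerator ~ 2·x, denominator ~ 3·x^2.
The limit of the ratio is -∞.

Final answer: -∞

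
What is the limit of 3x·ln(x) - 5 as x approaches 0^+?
The product is a 0·∞ indeterminate form at x → 0⁺.
Rewrite the product as 3·ln(x) / x^(-1) and apply L'Hôpital, or use the standard hierarchy x^(-1) ≫ |ln x| as x → 0⁺.
The indeterminate product → 0, so the limit = -5.

Final answer: -5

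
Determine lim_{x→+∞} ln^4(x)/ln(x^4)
This is an ∞/∞ indeterminate form as x → +∞.
Write ln(x^4) = 4·ln(x), reducing the quotient to ln^3(x)/4 → ∞.
Limit = ∞.

Final answer: ∞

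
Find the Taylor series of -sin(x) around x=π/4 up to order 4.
-√(2)/2 - √(2)·(x - π/4)/2 + √(2)·(x - π/4)^2/4 + √(2)·(x - π/4)^3/12 - √(2)·(x - π/4)^4/48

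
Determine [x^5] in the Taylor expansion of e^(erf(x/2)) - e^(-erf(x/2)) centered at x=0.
Expand to order 5: e^(erf(x/2)) - e^(-erf(x/2)) = x^5·(-1/(12·π^(3/2)) + 1/(60·π^(5/2)) + 1/(80·√(π))) + x^3·(-1/(6·√(π)) + 1/(3·π^(3/2))) + 2·x/√(π) + O(x^6).
The coefficient of x^5 is -1/(12·π^(3/2)) + 1/(60·π^(5/2)) + 1/(80·√(π)).

Final answer: -1/(12·π^(3/2)) + 1/(60·π^(5/2)) + 1/(80·√(π))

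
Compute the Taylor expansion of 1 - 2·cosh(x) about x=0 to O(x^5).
-x^4/12 - x^2 - 1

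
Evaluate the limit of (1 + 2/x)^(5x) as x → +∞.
As x → +∞: write (1 + 2/x)^(5x) = ((1 + 2/x)^x)^5 → (e^2)^5 = e^10.
Limit = e^(10).

Final answer: e^(10)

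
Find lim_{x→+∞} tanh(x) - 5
Evaluate the dominant behaviour as x → +∞; each term tends to a finite value or vanishes.
Limit = -4.

Final answer: -4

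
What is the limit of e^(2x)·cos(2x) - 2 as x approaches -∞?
Evaluate the dominant behaviour as x → -∞; each term tends to a finite value or vanishes.
Limit = -2.

Final answer: -2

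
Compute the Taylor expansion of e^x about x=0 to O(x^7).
x^6/720 + x^5/120 + x^4/24 + x^3/6 + x^2/2 + x + 1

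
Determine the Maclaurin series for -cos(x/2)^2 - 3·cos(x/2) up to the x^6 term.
7·x^6/9216 - 11·x^4/384 + 5·x^2/8 - 4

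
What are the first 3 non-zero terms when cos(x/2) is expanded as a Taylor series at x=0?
x^4/384 - x^2/8 + 1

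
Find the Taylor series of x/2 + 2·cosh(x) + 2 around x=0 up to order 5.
x^4/12 + x^2 + x/2 + 4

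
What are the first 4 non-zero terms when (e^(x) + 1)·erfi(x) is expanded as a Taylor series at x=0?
x^4/√(π) + 7·x^3/(3·√(π)) + 2·x^2/√(π) + 4·x/√(π)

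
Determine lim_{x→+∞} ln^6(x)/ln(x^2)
This is an ∞/∞ indeterminate form as x → +∞.
Write ln(x^2) = 2·ln(x), reducing the quotient to ln^5(x)/2 → ∞.
Limit = ∞.

Final answer: ∞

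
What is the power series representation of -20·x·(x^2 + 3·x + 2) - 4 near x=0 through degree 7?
-20·x^3 - 60·x^2 - 40·x - 4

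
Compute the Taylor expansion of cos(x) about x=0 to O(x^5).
x^4/24 - x^2/2 + 1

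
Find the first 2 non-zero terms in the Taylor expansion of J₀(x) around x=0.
1 - x^2/4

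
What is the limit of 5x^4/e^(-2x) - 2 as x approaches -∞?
The quotient is an ∞/∞ indeterminate form as x → -∞.
Compare growth rates of the dominant terms (exponentials ≫ polynomials ≫ logarithms), or apply L'Hôpital's rule; the quotient → 0.
Adding the constant: 0 - 2 = -2. Limit = -2.

Final answer: -2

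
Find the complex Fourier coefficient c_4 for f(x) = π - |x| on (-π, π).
Compute the real Fourier coefficients first: a_4 = 0, b_4 = 0.
Then c_4 = (a_4 − i·b_4)/2 = 0.

Final answer: 0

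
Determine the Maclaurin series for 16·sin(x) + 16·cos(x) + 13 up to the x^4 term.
2·x^4/3 - 8·x^3/3 - 8·x^2 + 16·x + 29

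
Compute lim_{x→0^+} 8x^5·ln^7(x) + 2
The product is a 0·∞ indeterminate form at x → 0⁺.
Rewrite the product as 8·ln^7(x) / x^(-5) and apply L'Hôpital, or use the standard hierarchy x^(-5) ≫ |ln x|^7 as x → 0⁺.
The indeterminate product → 0, so the limit = 2.

Final answer: 2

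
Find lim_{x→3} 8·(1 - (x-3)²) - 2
Direct substitution at x = 3 gives 6.

Final answer: 6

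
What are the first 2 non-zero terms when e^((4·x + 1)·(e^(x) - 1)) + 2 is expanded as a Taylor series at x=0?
x + 3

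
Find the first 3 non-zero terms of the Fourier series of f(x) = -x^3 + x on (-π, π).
(14 - 2·π^2)·sin(x) + (-5/2 + π^2)·sin(2·x) + (10/9 - 2·π^2/3)·sin(3·x)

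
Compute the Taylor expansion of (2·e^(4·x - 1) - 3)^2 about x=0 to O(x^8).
x^7·(-3 + 2·e^(-1))^2·(4096·e^(-1)/(315·(-3 + 2·e^(-1))) + 8192·e^(-2)/(5·(-3 + 2·e^(-1))^2)) + x^6·(-3 + 2·e^(-1))^2·(1024·e^(-1)/(45·(-3 + 2·e^(-1))) + 63488·e^(-2)/(45·(-3 + 2·e^(-1))^2)) + x^5·(-3 + 2·e^(-1))^2·(512·e^(-1)/(15·(-3 + 2·e^(-1))) + 1024·e^(-2)/(-3 + 2·e^(-1))^2) + x^4·(-3 + 2·e^(-1))^2·(128·e^(-1)/(3·(-3 + 2·e^(-1))) + 1792·e^(-2)/(3·(-3 + 2·e^(-1))^2)) + x^3·(-3 + 2·e^(-1))^2·(128·e^(-1)/(3·(-3 + 2·e^(-1))) + 256·e^(-2)/(-3 + 2·e^(-1))^2) + x^2·(-3 + 2·e^(-1))^2·(32·e^(-1)/(-3 + 2·e^(-1)) + 64·e^(-2)/(-3 + 2·e^(-1))^2) + 16·x·(-3 + 2·e^(-1))·e^(-1) + (-3 + 2·e^(-1))^2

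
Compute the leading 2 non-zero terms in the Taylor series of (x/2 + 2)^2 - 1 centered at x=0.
2·x + 3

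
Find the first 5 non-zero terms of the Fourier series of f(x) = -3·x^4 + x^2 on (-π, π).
(-148 + 24·π^2)·cos(x) + (10 - 6·π^2)·cos(2·x) + (-20/9 + 8·π^2/3)·cos(3·x) + (13/16 - 3·π^2/2)·cos(4·x) - 3·π^4/5 + π^2/3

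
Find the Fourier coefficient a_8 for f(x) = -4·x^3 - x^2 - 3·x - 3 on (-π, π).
a_8 = (1/π) ∫_{-π}^{π} f(x)·cos(8x) dx.
Evaluate the integral (use parity and integration by parts as needed): a_8 = -1/16.

Final answer: -1/16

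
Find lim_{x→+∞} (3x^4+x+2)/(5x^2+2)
This is an ∞/∞ indeterminate form as x → +∞.
Divide numerator and denominator by x^4 and let the lower-order terms vanish; the numerator's degree 4 exceeds the denominator's degree 2, so the quotient diverges.
Limit = ∞.

Final answer: ∞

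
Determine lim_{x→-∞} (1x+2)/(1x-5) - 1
Evaluate the dominant behaviour as x → -∞; each term tends to a finite value or vanishes.
Limit = 0.

Final answer: 0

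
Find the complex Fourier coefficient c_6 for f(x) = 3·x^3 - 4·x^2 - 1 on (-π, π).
Compute the real Fourier coefficients first: a_6 = -4/9, b_6 = 1/6 - π^2.
Then c_6 = (a_6 − i·b_6)/2 = -2/9 - i/12 + i·π^2/2.

Final answer: -2/9 - i/12 + i·π^2/2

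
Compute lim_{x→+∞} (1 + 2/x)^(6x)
As x → +∞: write (1 + 2/x)^(6x) = ((1 + 2/x)^x)^6 → (e^2)^6 = e^12.
Limit = e^(12).

Final answer: e^(12)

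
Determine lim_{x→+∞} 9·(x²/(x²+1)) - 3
Evaluate the dominant behaviour as x → +∞; each term tends to a finite value or vanishes.
Limit = 6.

Final answer: 6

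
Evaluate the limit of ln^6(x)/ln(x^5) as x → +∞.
This is an ∞/∞ indeterminate form as x → +∞.
Write ln(x^5) = 5·ln(x), reducing the quotient to ln^5(x)/5 → ∞.
Limit = ∞.

Final answer: ∞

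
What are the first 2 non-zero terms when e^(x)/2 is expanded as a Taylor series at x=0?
x/2 + 1/2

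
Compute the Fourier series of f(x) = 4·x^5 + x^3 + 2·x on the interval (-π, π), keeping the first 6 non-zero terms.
(-158·π^2 + 8·π^4 + 952)·sin(x) + (-4·π^4 - 61/2 + 19·π^2)·sin(2·x) + (-142·π^2/27 + 392/81 + 8·π^4/3)·sin(3·x) + (-2·π^4 - 7/4 + 2·π^2)·sin(4·x) + (-22·π^2/25 + 632/625 + 8·π^4/5)·sin(5·x) + (-4·π^4/3 - 119/162 + 11·π^2/27)·sin(6·x)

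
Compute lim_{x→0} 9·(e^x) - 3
Direct substitution at x = 0 gives 6.

Final answer: 6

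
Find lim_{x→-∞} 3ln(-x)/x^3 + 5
The quotient is an ∞/∞ indeterminate form as x → -∞.
Compare growth rates of the dominant terms (exponentials ≫ polynomials ≫ logarithms), or apply L'Hôpital's rule; the quotient → 0.
Adding the constant: 0 + 5 = 5. Limit = 5.

Final answer: 5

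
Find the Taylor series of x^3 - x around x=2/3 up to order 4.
-10/27 + (x - 2/3)/3 + 2·(x - 2/3)^2 + (x - 2/3)^3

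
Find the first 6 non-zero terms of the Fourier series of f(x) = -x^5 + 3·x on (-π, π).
(-234 - 2·π^4 + 40·π^2)·sin(x) + (-5·π^2 + 9/2 + π^4)·sin(2·x) + (-2·π^4/3 + 82/81 + 40·π^2/27)·sin(3·x) + (-5·π^2/8 - 81/64 + π^4/2)·sin(4·x) + (-2·π^4/5 + 702/625 + 8·π^2/25)·sin(5·x) + (-5·π^2/27 - 157/162 + π^4/3)·sin(6·x)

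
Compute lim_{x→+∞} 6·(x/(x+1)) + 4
Evaluate the dominant behaviour as x → +∞; each term tends to a finite value or vanishes.
Limit = 10.

Final answer: 10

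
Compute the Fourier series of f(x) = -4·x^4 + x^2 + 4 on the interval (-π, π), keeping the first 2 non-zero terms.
(-196 + 32·π^2)·cos(x) - 4·π^4/5 + π^2/3 + 4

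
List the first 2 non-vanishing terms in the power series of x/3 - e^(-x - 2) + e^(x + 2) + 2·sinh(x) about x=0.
x·(e^(-2) + 7/3 + e^(2)) - e^(-2) + e^(2)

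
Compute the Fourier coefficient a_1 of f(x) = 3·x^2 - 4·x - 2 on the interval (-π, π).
a_1 = (1/π) ∫_{-π}^{π} f(x)·cos(1x) dx.
Evaluate the integral (use parity and integration by parts as needed): a_1 = -12.

Final answer: -12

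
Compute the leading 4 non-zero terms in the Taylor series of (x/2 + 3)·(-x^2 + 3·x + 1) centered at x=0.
-x^3/2 - 3·x^2/2 + 19·x/2 + 3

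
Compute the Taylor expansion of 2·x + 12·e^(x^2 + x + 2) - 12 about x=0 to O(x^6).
81·x^5·e^(2)/10 + 25·x^4·e^(2)/2 + 14·x^3·e^(2) + 18·x^2·e^(2) + x·(2 + 12·e^(2)) - 12 + 12·e^(2)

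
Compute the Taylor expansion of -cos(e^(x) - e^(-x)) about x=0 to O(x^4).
2·x^2 - 1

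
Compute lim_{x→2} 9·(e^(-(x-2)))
Direct substitution at x = 2 gives 9.

Final answer: 9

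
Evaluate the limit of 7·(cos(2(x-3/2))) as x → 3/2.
Direct substitution at x = 3/2 gives 7.

Final answer: 7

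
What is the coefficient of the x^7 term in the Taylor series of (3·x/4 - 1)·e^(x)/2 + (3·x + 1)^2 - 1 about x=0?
Expand to order 7: (3·x/4 - 1)·e^(x)/2 + (3·x + 1)^2 - 1 = 17·x^7/40320 + 7·x^6/2880 + 11·x^5/960 + x^4/24 + 5·x^3/48 + 73·x^2/8 + 47·x/8 - 1/2 + O(x^8).
The coefficient of x^7 is 17/40320.

Final answer: 17/40320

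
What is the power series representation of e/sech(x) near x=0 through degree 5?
e·x^4/24 + e·x^2/2 + e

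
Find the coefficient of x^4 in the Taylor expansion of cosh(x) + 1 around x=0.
Expand to order 4: cosh(x) + 1 = x^4/24 + x^2/2 + 2 + O(x^5).
The coefficient of x^4 is 1/24.

Final answer: 1/24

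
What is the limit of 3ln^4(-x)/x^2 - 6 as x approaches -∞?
The quotient is an ∞/∞ indeterminate form as x → -∞.
Compare growth rates of the dominant terms (exponentials ≫ polynomials ≫ logarithms), or apply L'Hôpital's rule; the quotient → 0.
Adding the constant: 0 - 6 = -6. Limit = -6.

Final answer: -6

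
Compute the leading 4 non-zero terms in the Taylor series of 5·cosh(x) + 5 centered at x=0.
x^6/144 + 5·x^4/24 + 5·x^2/2 + 10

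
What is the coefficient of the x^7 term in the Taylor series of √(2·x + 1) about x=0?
Expand to order 7: √(2·x + 1) = 33·x^7/16 - 21·x^6/16 + 7·x^5/8 - 5·x^4/8 + x^3/2 - x^2/2 + x + 1 + O(x^8).
The coefficient of x^7 is 33/16.

Final answer: 33/16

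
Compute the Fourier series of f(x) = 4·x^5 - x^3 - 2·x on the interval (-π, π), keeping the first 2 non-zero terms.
(-162·π^2 + 8·π^4 + 968)·sin(x) + (-4·π^4 - 59/2 + 21·π^2)·sin(2·x)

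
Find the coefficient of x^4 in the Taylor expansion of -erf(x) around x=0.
Expand to order 4: -erf(x) = 2·x^3/(3·√(π)) - 2·x/√(π) + O(x^5).
The coefficient of x^4 is 0.

Final answer: 0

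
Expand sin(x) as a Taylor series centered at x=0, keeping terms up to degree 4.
-x^3/6 + x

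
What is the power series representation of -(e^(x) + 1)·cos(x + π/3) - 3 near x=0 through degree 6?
x^6·(1/1440 - √(3)/180) + x^5·(1/60 - √(3)/80) + x^4/16 + x^3·(√(3)/12 + 1/6) + x^2·(1/4 + √(3)/2) + x·(-1/2 + √(3)) - 4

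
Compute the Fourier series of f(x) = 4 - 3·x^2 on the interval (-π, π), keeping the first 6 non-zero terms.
12·cos(x) - 3·cos(2·x) + 4·cos(3·x)/3 - 3·cos(4·x)/4 + 12·cos(5·x)/25 - π^2 + 4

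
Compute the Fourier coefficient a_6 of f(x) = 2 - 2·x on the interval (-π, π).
a_6 = (1/π) ∫_{-π}^{π} f(x)·cos(6x) dx.
Evaluate the integral (use parity and integration by parts as needed): a_6 = 0.

Final answer: 0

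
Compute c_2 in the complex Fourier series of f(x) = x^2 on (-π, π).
Compute the real Fourier coefficients first: a_2 = 1, b_2 = 0.
Then c_2 = (a_2 − i·b_2)/2 = 1/2.

Final answer: 1/2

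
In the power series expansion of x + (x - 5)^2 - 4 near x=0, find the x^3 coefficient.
Expand to order 3: x + (x - 5)^2 - 4 = x^2 - 9·x + 21 + O(x^4).
The coefficient of x^3 is 0.

Final answer: 0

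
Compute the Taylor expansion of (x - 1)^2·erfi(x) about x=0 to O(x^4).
8·x^3/(3·√(π)) - 4·x^2/√(π) + 2·x/√(π)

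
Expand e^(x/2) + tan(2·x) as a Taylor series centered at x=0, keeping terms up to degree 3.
43·x^3/16 + x^2/8 + 5·x/2 + 1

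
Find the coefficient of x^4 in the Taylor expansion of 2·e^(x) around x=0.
Expand to order 4: 2·e^(x) = x^4/12 + x^3/3 + x^2 + 2·x + 2 + O(x^5).
The coefficient of x^4 is 1/12.

Final answer: 1/12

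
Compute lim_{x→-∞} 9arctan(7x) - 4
Evaluate the dominant behaviour as x → -∞; each term tends to a finite value or vanishes.
Limit = -9·π/2 - 4.

Final answer: -9·π/2 - 4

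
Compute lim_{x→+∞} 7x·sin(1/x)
As x → +∞: let u = 1/x → 0⁺; then 7·x·sin(1/x) = 7·1·sin(u)/u → 7·1·1 = 7.
Limit = 7.

Final answer: 7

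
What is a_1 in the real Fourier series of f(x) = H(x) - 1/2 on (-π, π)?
a_1 = (1/π) ∫_{-π}^{π} f(x)·cos(1x) dx.
Evaluate the integral (use parity and integration by parts as needed): a_1 = 0.

Final answer: 0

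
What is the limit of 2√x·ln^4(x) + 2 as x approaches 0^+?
The product is a 0·∞ indeterminate form at x → 0⁺.
Rewrite the product as 2·ln^4(x) / x^(-1/2) and apply L'Hôpital, or use the standard hierarchy x^(-1/2) ≫ |ln x|^4 as x → 0⁺.
The indeterminate product → 0, so the limit = 2.

Final answer: 2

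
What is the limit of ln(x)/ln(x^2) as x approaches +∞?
This is an ∞/∞ indeterminate form as x → +∞.
Write ln(x^2) = 2·ln(x), reducing the quotient to 1/2.
Limit = 1/2.

Final answer: 1/2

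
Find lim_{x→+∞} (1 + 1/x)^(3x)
As x → +∞: write (1 + 1/x)^(3x) = ((1 + 1/x)^x)^3 → (e^1)^3 = e^3.
Limit = e^(3).

Final answer: e^(3)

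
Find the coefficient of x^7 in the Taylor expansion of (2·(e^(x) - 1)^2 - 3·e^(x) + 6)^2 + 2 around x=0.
Expand to order 7: (2·(e^(x) - 1)^2 - 3·e^(x) + 6)^2 + 2 = 1213·x^7/420 + 29·x^6/20 - 19·x^5/10 - 5·x^4/2 + 6·x^3 + 12·x^2 - 18·x + 11 + O(x^8).
The coefficient of x^7 is 1213/420.

Final answer: 1213/420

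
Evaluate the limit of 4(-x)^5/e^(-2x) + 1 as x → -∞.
The quotient is an ∞/∞ indeterminate form as x → -∞.
Compare growth rates of the dominant terms (exponentials ≫ polynomials ≫ logarithms), or apply L'Hôpital's rule; the quotient → 0.
Adding the constant: 0 + 1 = 1. Limit = 1.

Final answer: 1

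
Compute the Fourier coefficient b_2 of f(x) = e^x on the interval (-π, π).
b_2 = (1/π) ∫_{-π}^{π} f(x)·sin(2x) dx.
Evaluate the integral (use parity and integration by parts as needed): b_2 = (2 - 2·e^(2·π))·e^(-π)/(5·π).

Final answer: (2 - 2·e^(2·π))·e^(-π)/(5·π)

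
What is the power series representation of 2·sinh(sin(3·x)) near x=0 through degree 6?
-162·x^5/5 + 6·x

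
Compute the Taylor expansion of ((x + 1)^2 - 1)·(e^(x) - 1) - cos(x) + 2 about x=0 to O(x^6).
x^5/4 + 19·x^4/24 + 2·x^3 + 5·x^2/2 + 1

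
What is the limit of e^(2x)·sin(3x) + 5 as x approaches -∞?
Evaluate the dominant behaviour as x → -∞; each term tends to a finite value or vanishes.
Limit = 5.

Final answer: 5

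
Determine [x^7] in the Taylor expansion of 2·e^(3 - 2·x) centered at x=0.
Expand to order 7: 2·e^(3 - 2·x) = -16·x^7·e^(3)/315 + 8·x^6·e^(3)/45 - 8·x^5·e^(3)/15 + 4·x^4·e^(3)/3 - 8·x^3·e^(3)/3 + 4·x^2·e^(3) - 4·x·e^(3) + 2·e^(3) + O(x^8).
The coefficient of x^7 is -16·e^(3)/315.

Final answer: -16·e^(3)/315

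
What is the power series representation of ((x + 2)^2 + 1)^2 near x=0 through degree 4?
x^4 + 8·x^3 + 26·x^2 + 40·x + 25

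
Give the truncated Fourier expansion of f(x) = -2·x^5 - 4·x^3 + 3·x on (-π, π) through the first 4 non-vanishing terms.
(-426 - 4·π^4 + 72·π^2)·sin(x) + (-6·π^2 + 6 + 2·π^4)·sin(2·x) + (-4·π^4/3 + 146/81 + 8·π^2/27)·sin(3·x) + (-57/32 + 3·π^2/4 + π^4)·sin(4·x)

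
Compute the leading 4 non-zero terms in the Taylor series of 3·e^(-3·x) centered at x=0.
-27·x^3/2 + 27·x^2/2 - 9·x + 3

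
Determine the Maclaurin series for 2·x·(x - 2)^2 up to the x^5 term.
2·x^3 - 8·x^2 + 8·x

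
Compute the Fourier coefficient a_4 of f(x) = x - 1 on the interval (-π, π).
a_4 = (1/π) ∫_{-π}^{π} f(x)·cos(4x) dx.
Evaluate the integral (use parity and integration by parts as needed): a_4 = 0.

Final answer: 0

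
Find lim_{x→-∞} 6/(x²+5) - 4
Evaluate the dominant behaviour as x → -∞; each term tends to a finite value or vanishes.
Limit = -4.

Final answer: -4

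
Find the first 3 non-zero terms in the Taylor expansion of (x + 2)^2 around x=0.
x^2 + 4·x + 4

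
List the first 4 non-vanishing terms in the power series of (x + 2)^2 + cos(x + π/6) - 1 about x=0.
x^3/12 + x^2·(1 - √(3)/4) + 7·x/2 + √(3)/2 + 3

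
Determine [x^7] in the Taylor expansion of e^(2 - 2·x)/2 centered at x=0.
Expand to order 7: e^(2 - 2·x)/2 = -4·x^7·e^(2)/315 + 2·x^6·e^(2)/45 - 2·x^5·e^(2)/15 + x^4·e^(2)/3 - 2·x^3·e^(2)/3 + x^2·e^(2) - x·e^(2) + e^(2)/2 + O(x^8).
The coefficient of x^7 is -4·e^(2)/315.

Final answer: -4·e^(2)/315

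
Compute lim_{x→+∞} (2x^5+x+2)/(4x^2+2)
This is an ∞/∞ indeterminate form as x → +∞.
Divide numerator and denominator by x^5 and let the lower-order terms vanish; the numerator's degree 5 exceeds the denominator's degree 2, so the quotient diverges.
Limit = ∞.

Final answer: ∞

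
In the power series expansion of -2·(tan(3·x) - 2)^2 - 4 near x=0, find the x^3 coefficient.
Expand to order 3: -2·(tan(3·x) - 2)^2 - 4 = 72·x^3 - 18·x^2 + 24·x - 12 + O(x^4).
The coefficient of x^3 is 72.

Final answer: 72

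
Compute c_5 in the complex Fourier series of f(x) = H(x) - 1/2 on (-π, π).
Compute the real Fourier coefficients first: a_5 = 0, b_5 = 2/(5·π).
Then c_5 = (a_5 − i·b_5)/2 = -i/(5·π).

Final answer: -i/(5·π)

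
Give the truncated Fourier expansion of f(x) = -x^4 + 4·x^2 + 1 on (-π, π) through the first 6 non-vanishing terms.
(-64 + 8·π^2)·cos(x) + (7 - 2·π^2)·cos(2·x) + (-64/27 + 8·π^2/9)·cos(3·x) + (19/16 - π^2/2)·cos(4·x) + (-448/625 + 8·π^2/25)·cos(5·x) - π^4/5 + 1 + 4·π^2/3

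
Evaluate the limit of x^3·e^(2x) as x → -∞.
This is a 0·∞ indeterminate form at x → -∞.
Rewrite the product as x^3 / e^(-2x) (an ∞/∞ form) and apply L'Hôpital, or use the standard hierarchy e^(2|x|) ≫ |x^3| as x → -∞.
The indeterminate product → 0, so the limit = 0.

Final answer: 0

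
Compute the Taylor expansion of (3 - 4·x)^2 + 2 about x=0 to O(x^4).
16·x^2 - 24·x + 11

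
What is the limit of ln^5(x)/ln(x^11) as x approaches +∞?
This is an ∞/∞ indeterminate form as x → +∞.
Write ln(x^11) = 11·ln(x), reducing the quotient to ln^4(x)/11 → ∞.
Limit = ∞.

Final answer: ∞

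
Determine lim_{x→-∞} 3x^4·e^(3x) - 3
The product is a 0·∞ indeterminate form at x → -∞.
Rewrite the product as 3x^4 / e^(-3x) (an ∞/∞ form) and apply L'Hôpital, or use the standard hierarchy e^(3|x|) ≫ |x^4| as x → -∞.
The indeterminate product → 0, so the limit = -3.

Final answer: -3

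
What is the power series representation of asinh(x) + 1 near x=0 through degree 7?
-5·x^7/112 + 3·x^5/40 - x^3/6 + x + 1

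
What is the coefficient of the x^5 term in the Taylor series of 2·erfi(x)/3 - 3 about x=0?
Expand to order 5: 2·erfi(x)/3 - 3 = 2·x^5/(15·√(π)) + 4·x^3/(9·√(π)) + 4·x/(3·√(π)) - 3 + O(x^6).
The coefficient of x^5 is 2/(15·√(π)).

Final answer: 2/(15·√(π))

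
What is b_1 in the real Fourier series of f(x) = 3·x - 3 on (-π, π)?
b_1 = (1/π) ∫_{-π}^{π} f(x)·sin(1x) dx.
Evaluate the integral (use parity and integration by parts as needed): b_1 = 6.

Final answer: 6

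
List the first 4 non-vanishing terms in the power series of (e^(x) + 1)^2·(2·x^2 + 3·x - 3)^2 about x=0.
-3·x^3 - 57·x^2 - 36·x + 36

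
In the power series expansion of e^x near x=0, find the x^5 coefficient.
Expand to order 5: e^x = x^5/120 + x^4/24 + x^3/6 + x^2/2 + x + 1 + O(x^6).
The coefficient of x^5 is 1/120.

Final answer: 1/120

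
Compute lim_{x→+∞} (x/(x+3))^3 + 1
As x → +∞: x/(x+3) = 1/(1 + 3/x) → 1, and the 3rd power of a limit-1 base also → 1; with the additive constant, 1 + 1 = 2.
Limit = 2.

Final answer: 2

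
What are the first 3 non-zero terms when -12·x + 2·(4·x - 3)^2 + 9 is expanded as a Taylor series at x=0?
32·x^2 - 60·x + 27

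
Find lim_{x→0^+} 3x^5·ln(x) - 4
The product is a 0·∞ indeterminate form at x → 0⁺.
Rewrite the product as 3·ln(x) / x^(-5) and apply L'Hôpital, or use the standard hierarchy x^(-5) ≫ |ln x| as x → 0⁺.
The indeterminate product → 0, so the limit = -4.

Final answer: -4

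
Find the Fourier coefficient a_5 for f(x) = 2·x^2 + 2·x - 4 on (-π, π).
a_5 = (1/π) ∫_{-π}^{π} f(x)·cos(5x) dx.
Evaluate the integral (use parity and integration by parts as needed): a_5 = -8/25.

Final answer: -8/25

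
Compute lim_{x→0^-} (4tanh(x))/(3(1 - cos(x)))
Both numerator and denominator → 0 as x → 0^-; this is a 0/0 indeterminate form.
Expand each to leading order near x = 0: numerator ~ 4·x, denominator ~ 3·x^2/2.
The limit of the ratio is -∞.

Final answer: -∞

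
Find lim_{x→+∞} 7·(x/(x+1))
Evaluate the dominant behaviour as x → +∞; each term tends to a finite value or vanishes.
Limit = 7.

Final answer: 7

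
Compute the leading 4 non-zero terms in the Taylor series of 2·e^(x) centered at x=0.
x^3/3 + x^2 + 2·x + 2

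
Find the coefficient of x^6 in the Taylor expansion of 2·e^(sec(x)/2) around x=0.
Expand to order 6: 2·e^(sec(x)/2) = 409·x^6·e^(1/2)/2880 + 13·x^4·e^(1/2)/48 + x^2·e^(1/2)/2 + 2·e^(1/2) + O(x^7).
The coefficient of x^6 is 409·e^(1/2)/2880.

Final answer: 409·e^(1/2)/2880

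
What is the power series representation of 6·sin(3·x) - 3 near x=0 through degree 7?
-729·x^7/280 + 243·x^5/20 - 27·x^3 + 18·x - 3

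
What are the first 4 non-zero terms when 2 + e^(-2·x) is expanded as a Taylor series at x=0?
-4·x^3/3 + 2·x^2 - 2·x + 3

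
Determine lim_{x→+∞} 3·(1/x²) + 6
Evaluate the dominant behaviour as x → +∞; each term tends to a finite value or vanishes.
Limit = 6.

Final answer: 6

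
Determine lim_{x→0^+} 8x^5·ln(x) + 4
The product is a 0·∞ indeterminate form at x → 0⁺.
Rewrite the product as 8·ln(x) / x^(-5) and apply L'Hôpital, or use the standard hierarchy x^(-5) ≫ |ln x| as x → 0⁺.
The indeterminate product → 0, so the limit = 4.

Final answer: 4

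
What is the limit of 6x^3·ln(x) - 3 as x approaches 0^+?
The product is a 0·∞ indeterminate form at x → 0⁺.
Rewrite the product as 6·ln(x) / x^(-3) and apply L'Hôpital, or use the standard hierarchy x^(-3) ≫ |ln x| as x → 0⁺.
The indeterminate product → 0, so the limit = -3.

Final answer: -3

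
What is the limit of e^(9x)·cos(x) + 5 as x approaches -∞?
Evaluate the dominant behaviour as x → -∞; each term tends to a finite value or vanishes.
Limit = 5.

Final answer: 5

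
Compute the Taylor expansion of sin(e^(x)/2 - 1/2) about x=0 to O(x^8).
-599·x^7/92160 - 329·x^6/23040 - 83·x^5/3840 - x^4/96 + x^3/16 + x^2/4 + x/2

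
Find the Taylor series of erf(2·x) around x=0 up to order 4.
-16·x^3/(3·√(π)) + 4·x/√(π)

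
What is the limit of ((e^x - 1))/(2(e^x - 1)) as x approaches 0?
Both numerator and denominator → 0 as x → 0; this is a 0/0 indeterminate form.
Expand each to leading order near x = 0: numerator ~ x, denominator ~ 2·x.
The limit of the ratio is 1/2.

Final answer: 1/2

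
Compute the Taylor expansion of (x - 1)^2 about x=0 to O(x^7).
x^2 - 2·x + 1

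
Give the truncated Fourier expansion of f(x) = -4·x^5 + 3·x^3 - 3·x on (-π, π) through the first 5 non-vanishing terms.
(-1002 - 8·π^4 + 166·π^2)·sin(x) + (-23·π^2 + 75/2 + 4·π^4)·sin(2·x) + (-8·π^4/3 - 590/81 + 214·π^2/27)·sin(3·x) + (-4·π^2 + 3 + 2·π^4)·sin(4·x) + (-8·π^4/5 - 1122/625 + 62·π^2/25)·sin(5·x)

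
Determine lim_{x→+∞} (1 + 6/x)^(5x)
As x → +∞: write (1 + 6/x)^(5x) = ((1 + 6/x)^x)^5 → (e^6)^5 = e^30.
Limit = e^(30).

Final answer: e^(30)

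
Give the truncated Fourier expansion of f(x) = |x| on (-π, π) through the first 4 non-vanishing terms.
-4·cos(x)/π - 4·cos(3·x)/(9·π) - 4·cos(5·x)/(25·π) + π/2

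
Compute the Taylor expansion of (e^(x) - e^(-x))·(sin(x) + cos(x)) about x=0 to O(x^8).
x^7/315 - x^6/45 - x^5/15 - 2·x^3/3 + 2·x^2 + 2·x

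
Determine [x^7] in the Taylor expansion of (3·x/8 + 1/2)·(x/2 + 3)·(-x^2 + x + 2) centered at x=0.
Expand to order 7: (3·x/8 + 1/2)·(x/2 + 3)·(-x^2 + x + 2) = -3·x^4/16 - 19·x^3/16 + x^2/4 + 17·x/4 + 3 + O(x^8).
The coefficient of x^7 is 0.

Final answer: 0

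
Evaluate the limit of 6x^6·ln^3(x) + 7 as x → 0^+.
The product is a 0·∞ indeterminate form at x → 0⁺.
Rewrite the product as 6·ln^3(x) / x^(-6) and apply L'Hôpital, or use the standard hierarchy x^(-6) ≫ |ln x|^3 as x → 0⁺.
The indeterminate product → 0, so the limit = 7.

Final answer: 7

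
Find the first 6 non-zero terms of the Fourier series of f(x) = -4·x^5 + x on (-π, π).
(-958 - 8·π^4 + 160·π^2)·sin(x) + (-20·π^2 + 29 + 4·π^4)·sin(2·x) + (-8·π^4/3 - 266/81 + 160·π^2/27)·sin(3·x) + (-5·π^2/2 + 7/16 + 2·π^4)·sin(4·x) + (-8·π^4/5 + 58/625 + 32·π^2/25)·sin(5·x) + (-20·π^2/27 - 17/81 + 4·π^4/3)·sin(6·x)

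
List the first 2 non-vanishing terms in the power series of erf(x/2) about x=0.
-x^3/(12·√(π)) + x/√(π)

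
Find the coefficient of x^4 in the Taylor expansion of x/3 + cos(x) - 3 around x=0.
Expand to order 4: x/3 + cos(x) - 3 = x^4/24 - x^2/2 + x/3 - 2 + O(x^5).
The coefficient of x^4 is 1/24.

Final answer: 1/24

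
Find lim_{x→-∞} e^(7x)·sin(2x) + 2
Evaluate the dominant behaviour as x → -∞; each term tends to a finite value or vanishes.
Limit = 2.

Final answer: 2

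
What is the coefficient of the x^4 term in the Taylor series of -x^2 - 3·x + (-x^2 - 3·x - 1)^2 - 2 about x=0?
Expand to order 4: -x^2 - 3·x + (-x^2 - 3·x - 1)^2 - 2 = x^4 + 6·x^3 + 10·x^2 + 3·x - 1 + O(x^5).
The coefficient of x^4 is 1.

Final answer: 1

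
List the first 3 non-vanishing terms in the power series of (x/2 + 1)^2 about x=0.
x^2/4 + x + 1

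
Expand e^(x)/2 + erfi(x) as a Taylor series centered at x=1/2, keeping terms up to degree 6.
erfi(1/2) + e^(1/2)/2 + (√(π)·e^(1/2) + 4·e^(1/4))·(x - 1/2)/(2·√(π)) + (√(π)·e^(1/2) + 4·e^(1/4))·(x - 1/2)^2/(4·√(π)) + (√(π)·e^(1/2) + 12·e^(1/4))·(x - 1/2)^3/(12·√(π)) + (√(π)·e^(1/2) + 28·e^(1/4))·(x - 1/2)^4/(48·√(π)) + (√(π)·e^(1/2) + 100·e^(1/4))·(x - 1/2)^5/(240·√(π)) + (√(π)·e^(1/2) + 324·e^(1/4))·(x - 1/2)^6/(1440·√(π))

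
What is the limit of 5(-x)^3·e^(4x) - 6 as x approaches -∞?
The product is a 0·∞ indeterminate form at x → -∞.
Rewrite the product as 5(-x)^3 / e^(-4x) (an ∞/∞ form) and apply L'Hôpital, or use the standard hierarchy e^(4|x|) ≫ |(-x)^3| as x → -∞.
The indeterminate product → 0, so the limit = -6.

Final answer: -6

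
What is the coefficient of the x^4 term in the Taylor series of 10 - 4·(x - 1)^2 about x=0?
Expand to order 4: 10 - 4·(x - 1)^2 = -4·x^2 + 8·x + 6 + O(x^5).
The coefficient of x^4 is 0.

Final answer: 0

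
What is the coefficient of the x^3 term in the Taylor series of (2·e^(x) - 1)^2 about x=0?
Expand to order 3: (2·e^(x) - 1)^2 = 14·x^3/3 + 6·x^2 + 4·x + 1 + O(x^4).
The coefficient of x^3 is 14/3.

Final answer: 14/3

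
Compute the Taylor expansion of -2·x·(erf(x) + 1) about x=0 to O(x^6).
4·x^4/(3·√(π)) - 4·x^2/√(π) - 2·x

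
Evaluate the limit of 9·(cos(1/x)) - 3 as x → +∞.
Evaluate the dominant behaviour as x → +∞; each term tends to a finite value or vanishes.
Limit = 6.

Final answer: 6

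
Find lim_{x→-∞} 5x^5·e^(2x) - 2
The product is a 0·∞ indeterminate form at x → -∞.
Rewrite the product as 5x^5 / e^(-2x) (an ∞/∞ form) and apply L'Hôpital, or use the standard hierarchy e^(2|x|) ≫ |x^5| as x → -∞.
The indeterminate product → 0, so the limit = -2.

Final answer: -2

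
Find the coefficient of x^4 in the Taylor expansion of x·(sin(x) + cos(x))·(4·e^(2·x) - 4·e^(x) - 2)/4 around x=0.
Expand to order 4: x·(sin(x) + cos(x))·(4·e^(2·x) - 4·e^(x) - 2)/4 = 9·x^4/4 + 11·x^3/4 + x^2/2 - x/2 + O(x^5).
The coefficient of x^4 is 9/4.

Final answer: 9/4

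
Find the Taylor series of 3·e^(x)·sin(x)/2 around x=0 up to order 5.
-x^5/20 + x^3/2 + 3·x^2/2 + 3·x/2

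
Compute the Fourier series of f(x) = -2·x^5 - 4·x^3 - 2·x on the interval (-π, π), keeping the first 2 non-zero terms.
(-436 - 4·π^4 + 72·π^2)·sin(x) + (-6·π^2 + 11 + 2·π^4)·sin(2·x)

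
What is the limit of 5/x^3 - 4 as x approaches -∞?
Evaluate the dominant behaviour as x → -∞; each term tends to a finite value or vanishes.
Limit = -4.

Final answer: -4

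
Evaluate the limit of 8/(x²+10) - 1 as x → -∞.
Evaluate the dominant behaviour as x → -∞; each term tends to a finite value or vanishes.
Limit = -1.

Final answer: -1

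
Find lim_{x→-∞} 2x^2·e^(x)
This is a 0·∞ indeterminate form at x → -∞.
Rewrite the product as 2x^2 / e^(-x) (an ∞/∞ form) and apply L'Hôpital, or use the standard hierarchy e^(|x|) ≫ |x^2| as x → -∞.
The indeterminate product → 0, so the limit = 0.

Final answer: 0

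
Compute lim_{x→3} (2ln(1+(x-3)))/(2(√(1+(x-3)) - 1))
Both numerator and denominator → 0 as x → 3; this is a 0/0 indeterminate form.
Expand each to leading order near x = 3: numerator ~ 2·(x - 3), denominator ~ (x - 3).
The limit of the ratio is 2.

Final answer: 2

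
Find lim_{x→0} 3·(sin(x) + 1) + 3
Direct substitution at x = 0 gives 6.

Final answer: 6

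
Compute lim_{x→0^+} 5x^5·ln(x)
This is a 0·∞ indeterminate form at x → 0⁺.
Rewrite the product as 5·ln(x) / x^(-5) and apply L'Hôpital, or use the standard hierarchy x^(-5) ≫ |ln x| as x → 0⁺.
The indeterminate product → 0, so the limit = 0.

Final answer: 0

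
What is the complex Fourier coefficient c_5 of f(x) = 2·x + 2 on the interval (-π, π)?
Compute the real Fourier coefficients first: a_5 = 0, b_5 = 4/5.
Then c_5 = (a_5 − i·b_5)/2 = -2·i/5.

Final answer: -2·i/5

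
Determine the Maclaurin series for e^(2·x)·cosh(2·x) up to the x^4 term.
16·x^4/3 + 16·x^3/3 + 4·x^2 + 2·x + 1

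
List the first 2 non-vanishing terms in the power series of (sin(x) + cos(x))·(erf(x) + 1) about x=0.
x·(1 + 2/√(π)) + 1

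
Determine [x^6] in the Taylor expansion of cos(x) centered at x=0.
Expand to order 6: cos(x) = -x^6/720 + x^4/24 - x^2/2 + 1 + O(x^7).
The coefficient of x^6 is -1/720.

Final answer: -1/720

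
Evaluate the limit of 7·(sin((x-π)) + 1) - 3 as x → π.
Direct substitution at x = π gives 4.

Final answer: 4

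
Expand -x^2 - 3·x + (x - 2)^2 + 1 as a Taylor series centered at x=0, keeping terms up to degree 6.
5 - 7·x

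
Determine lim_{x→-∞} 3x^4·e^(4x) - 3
The product is a 0·∞ indeterminate form at x → -∞.
Rewrite the product as 3x^4 / e^(-4x) (an ∞/∞ form) and apply L'Hôpital, or use the standard hierarchy e^(4|x|) ≫ |x^4| as x → -∞.
The indeterminate product → 0, so the limit = -3.

Final answer: -3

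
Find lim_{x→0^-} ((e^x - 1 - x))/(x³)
Both numerator and denominator → 0 as x → 0^-; this is a 0/0 indeterminate form.
Expand each to leading order near x = 0: numerator ~ x^2/2, denominator ~ x^3.
The limit of the ratio is -∞.

Final answer: -∞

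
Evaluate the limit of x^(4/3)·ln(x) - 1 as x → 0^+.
The product is a 0·∞ indeterminate form at x → 0⁺.
Rewrite the product as ln(x) / x^(-4/3) and apply L'Hôpital, or use the standard hierarchy x^(-4/3) ≫ |ln x| as x → 0⁺.
The indeterminate product → 0, so the limit = -1.

Final answer: -1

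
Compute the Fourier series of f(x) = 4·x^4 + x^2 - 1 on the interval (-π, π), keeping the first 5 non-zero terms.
(188 - 32·π^2)·cos(x) + (-11 + 8·π^2)·cos(2·x) + (52/27 - 32·π^2/9)·cos(3·x) + (-1/2 + 2·π^2)·cos(4·x) - 1 + π^2/3 + 4·π^4/5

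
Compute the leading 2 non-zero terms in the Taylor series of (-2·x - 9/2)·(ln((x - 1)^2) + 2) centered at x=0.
5·x - 9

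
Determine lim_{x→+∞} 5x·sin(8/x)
As x → +∞: let u = 8/x → 0⁺; then 5·x·sin(8/x) = 5·8·sin(u)/u → 5·8·1 = 40.
Limit = 40.

Final answer: 40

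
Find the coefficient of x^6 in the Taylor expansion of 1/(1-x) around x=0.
Expand to order 6: 1/(1-x) = x^6 + x^5 + x^4 + x^3 + x^2 + x + 1 + O(x^7).
The coefficient of x^6 is 1.

Final answer: 1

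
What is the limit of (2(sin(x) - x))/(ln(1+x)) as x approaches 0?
Both numerator and denominator → 0 as x → 0; this is a 0/0 indeterminate form.
Expand each to leading order near x = 0: numerator ~ -x^3/3, denominator ~ x.
The limit of the ratio is 0.

Final answer: 0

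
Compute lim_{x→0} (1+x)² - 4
Direct substitution at x = 0 gives -3.

Final answer: -3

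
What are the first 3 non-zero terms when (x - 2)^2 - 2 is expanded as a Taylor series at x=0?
x^2 - 4·x + 2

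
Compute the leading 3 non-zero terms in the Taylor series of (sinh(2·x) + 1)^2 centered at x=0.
4·x^2 + 4·x + 1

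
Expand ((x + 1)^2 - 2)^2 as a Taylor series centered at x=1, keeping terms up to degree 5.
4 + 16·(x - 1) + 20·(x - 1)^2 + 8·(x - 1)^3 + (x - 1)^4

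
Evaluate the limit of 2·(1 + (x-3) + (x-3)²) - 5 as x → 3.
Direct substitution at x = 3 gives -3.

Final answer: -3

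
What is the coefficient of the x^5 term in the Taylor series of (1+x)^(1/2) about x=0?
Expand to order 5: (1+x)^(1/2) = 7·x^5/256 - 5·x^4/128 + x^3/16 - x^2/8 + x/2 + 1 + O(x^6).
The coefficient of x^5 is 7/256.

Final answer: 7/256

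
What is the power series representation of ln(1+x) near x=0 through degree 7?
x^7/7 - x^6/6 + x^5/5 - x^4/4 + x^3/3 - x^2/2 + x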